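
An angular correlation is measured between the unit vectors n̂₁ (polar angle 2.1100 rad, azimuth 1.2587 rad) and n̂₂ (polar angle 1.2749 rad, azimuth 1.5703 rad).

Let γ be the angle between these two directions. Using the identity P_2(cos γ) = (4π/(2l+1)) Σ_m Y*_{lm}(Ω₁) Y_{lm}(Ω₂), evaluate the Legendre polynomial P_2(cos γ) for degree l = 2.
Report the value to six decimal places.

Term-by-term m-sum for l=2 (normalisation 4π/5 = 2.513274):
  term(m=-2) = (0.081631, -0.058673)   from Y*(Ω₁)=(-0.230804, 0.166238), Y(Ω₂)=(-0.353430, -0.000351)
  term(m=-1) = (-0.069816, 0.022487)   from Y*(Ω₁)=(-0.104517, -0.323944), Y(Ω₂)=(0.000107, -0.215483)
  term(m=+0) = (0.015494, 0.000000)   from Y*(Ω₁)=(-0.065948, -0.000000), Y(Ω₂)=(-0.234939, 0.000000)
  term(m=+1) = (-0.069816, -0.022487)   from Y*(Ω₁)=(0.104517, -0.323944), Y(Ω₂)=(-0.000107, -0.215483)
  term(m=+2) = (0.081631, 0.058673)   from Y*(Ω₁)=(-0.230804, -0.166238), Y(Ω₂)=(-0.353430, 0.000351)
Σ over m = (0.039125, 0.000000); ×(4π/5) → (0.098333, 0.000000). Real part: 0.098333

0.098333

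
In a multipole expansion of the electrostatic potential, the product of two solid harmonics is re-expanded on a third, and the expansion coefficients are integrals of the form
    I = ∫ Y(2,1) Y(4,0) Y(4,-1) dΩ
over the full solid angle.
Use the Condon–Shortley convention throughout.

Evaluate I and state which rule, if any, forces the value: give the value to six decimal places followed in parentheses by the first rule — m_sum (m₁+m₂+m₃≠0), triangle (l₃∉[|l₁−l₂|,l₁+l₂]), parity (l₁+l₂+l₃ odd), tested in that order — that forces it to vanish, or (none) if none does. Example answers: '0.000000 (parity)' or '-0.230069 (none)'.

-0.044869 (none)

Checks pass: Σm=0; 10 even; l₃=4∈[2,6].
(2·2+1)(2·4+1)(2·4+1) = 405
Δ: 2! 2! 6! / 11! → 1/13860
sum: t=0:+1/192 t=1:−1/36 t=2:+1/192 = -5/288
3j²(2 4 4; 0 0 0) = Δ·Π!·Σ² = 20/693  (sign -1)
sum: t=0:+1/96 t=1:−1/72 = -1/288
3j²(2 4 4; 1 0 -1) = Δ·Π!·Σ² = 1/462  (sign +1)
combine: 4πI² = 405·20/693·1/462 = 150/5929
take √, sign -1: I = -0.04486937
No selection rule forces the value: the integral is nonzero (none).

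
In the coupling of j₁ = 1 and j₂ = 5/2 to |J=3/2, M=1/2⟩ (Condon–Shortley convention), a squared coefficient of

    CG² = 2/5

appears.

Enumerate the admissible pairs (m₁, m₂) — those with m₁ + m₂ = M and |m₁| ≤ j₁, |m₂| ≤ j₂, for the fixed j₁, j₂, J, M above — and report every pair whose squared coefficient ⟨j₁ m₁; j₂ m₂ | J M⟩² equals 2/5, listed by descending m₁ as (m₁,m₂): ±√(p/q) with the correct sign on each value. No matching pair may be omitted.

(0,1/2): −√(2/5); (-1,3/2): +√(2/5)

Admissible pairs with m₁+m₂ = M = 1/2: (-1,3/2), (0,1/2), (1,-1/2)
  (m₁,m₂)=(1,-1/2): CG² = 1/5, CG = +√(1/5)
  (m₁,m₂)=(0,1/2): CG² = 2/5, CG = −√(2/5)   ← matches the target
  (m₁,m₂)=(-1,3/2): CG² = 2/5, CG = +√(2/5)   ← matches the target
Pairs with CG² = 2/5: (0,1/2): −√(2/5); (-1,3/2): +√(2/5)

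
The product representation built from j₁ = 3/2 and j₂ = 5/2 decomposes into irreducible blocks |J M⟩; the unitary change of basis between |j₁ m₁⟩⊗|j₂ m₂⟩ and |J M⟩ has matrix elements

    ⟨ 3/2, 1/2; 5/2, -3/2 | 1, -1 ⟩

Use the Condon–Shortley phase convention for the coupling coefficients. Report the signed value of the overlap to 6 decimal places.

−√(3/10) ≈ -0.547723

√[3·3!0!2!/6! · 2!1!1!4!0!2!] = √(24/5)
  +(−1)^1/∏(1,2,0,0,0,2)! = -1/4  (running -1/4)
⟨..|..⟩ = √(24/5)·(-1/4) = -0.547723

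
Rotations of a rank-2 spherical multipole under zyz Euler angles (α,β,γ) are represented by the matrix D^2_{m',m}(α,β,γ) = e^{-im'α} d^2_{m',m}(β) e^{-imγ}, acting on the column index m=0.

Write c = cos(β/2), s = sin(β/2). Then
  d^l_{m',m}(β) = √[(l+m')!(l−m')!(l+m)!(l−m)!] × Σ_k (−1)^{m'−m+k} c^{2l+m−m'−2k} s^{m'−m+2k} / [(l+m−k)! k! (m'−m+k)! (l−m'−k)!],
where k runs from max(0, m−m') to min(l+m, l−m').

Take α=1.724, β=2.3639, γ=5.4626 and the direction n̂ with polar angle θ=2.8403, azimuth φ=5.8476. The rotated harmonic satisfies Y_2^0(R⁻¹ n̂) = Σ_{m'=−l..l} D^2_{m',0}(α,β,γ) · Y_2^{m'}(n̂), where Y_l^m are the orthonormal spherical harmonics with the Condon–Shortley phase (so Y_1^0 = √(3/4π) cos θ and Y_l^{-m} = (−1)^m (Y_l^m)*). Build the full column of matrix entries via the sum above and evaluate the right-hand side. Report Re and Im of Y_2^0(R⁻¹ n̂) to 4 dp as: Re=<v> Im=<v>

Need the full column D^2_{m',0} for m'=−2..2 at α=1.7240, β=2.3639, γ=5.4626.
cos(β/2)=0.379121, sin(β/2)=0.925347
d^2_{-2,0}: single k=2 term ⇒ +0.301468;  D = -0.287426-0.090933i
d^2_{-1,0}: k∈[1..2] ⇒ +0.123513 -0.735813 = -0.612300;  D = +0.093440-0.605128i
d^2_{0,0}: k∈[0..2] ⇒ +0.020659 -0.492295 +0.733193 = +0.261558;  D = +0.261558+0.000000i
d^2_{1,0}: k∈[0..1] ⇒ -0.123513 +0.735813 = +0.612300;  D = -0.093440-0.605128i
d^2_{2,0}: single k=0 term ⇒ +0.301468;  D = -0.287426+0.090933i
Y_2^{m'}(θ=2.8403,φ=5.8476) and Σ D·Y over m':
  (-0.2874-0.0909i)·(+0.0219+0.0260i)  (+0.0934-0.6051i)·(-0.1985-0.0924i)  (+0.2616+0.0000i)·(+0.5475+0.0000i)  (-0.0934-0.6051i)·(+0.1985-0.0924i)  (-0.2874+0.0909i)·(+0.0219-0.0260i)
Y_2^0(R⁻¹ n̂) = -0.013558+0.000000i

Re=-0.0136 Im=0.0000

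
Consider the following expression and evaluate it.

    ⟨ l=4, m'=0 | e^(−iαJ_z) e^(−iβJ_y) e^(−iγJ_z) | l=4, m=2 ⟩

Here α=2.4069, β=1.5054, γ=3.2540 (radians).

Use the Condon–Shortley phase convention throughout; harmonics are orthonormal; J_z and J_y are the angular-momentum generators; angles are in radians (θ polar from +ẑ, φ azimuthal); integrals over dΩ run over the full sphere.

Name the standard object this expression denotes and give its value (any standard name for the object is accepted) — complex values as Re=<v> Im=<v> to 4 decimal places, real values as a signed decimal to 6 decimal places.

This is a Wigner D-matrix element — the rotation-matrix element ⟨l m'| R(α,β,γ) |l m⟩ in the angular-momentum basis.
D^4_{0,2}(2.4069,1.5054,3.2540) = e^{-i·0·2.4069}·d^4_{0,2}(1.5054)·e^{-i·2·3.2540}. Compute d first:
Half-angle: c=0.729846, s=0.683612. N=√(24·24·720·2)=910.735966
The bounds max(0,m−m')=2 and min(l+m,l−m')=4 give 3 terms
  k=2: (−1)^0·910.7360/(96)·0.7298^6·0.6836^2 = +0.670081
  k=3: (−1)^1·910.7360/(36)·0.7298^4·0.6836^4 = -1.567663
  k=4: (−1)^2·910.7360/(96)·0.7298^2·0.6836^6 = +0.515752
d^4_{0,2}(1.5054) = +0.670081 -1.567663 +0.515752 = -0.381830
Phases: e^{-i·(0)·2.4069}=+1.000000+0.000000i, e^{-i·(2)·3.2540}=+0.974835-0.222926i ⇒ D=-0.372222+0.085120i

Wigner D-matrix element, Re=-0.3722 Im=0.0851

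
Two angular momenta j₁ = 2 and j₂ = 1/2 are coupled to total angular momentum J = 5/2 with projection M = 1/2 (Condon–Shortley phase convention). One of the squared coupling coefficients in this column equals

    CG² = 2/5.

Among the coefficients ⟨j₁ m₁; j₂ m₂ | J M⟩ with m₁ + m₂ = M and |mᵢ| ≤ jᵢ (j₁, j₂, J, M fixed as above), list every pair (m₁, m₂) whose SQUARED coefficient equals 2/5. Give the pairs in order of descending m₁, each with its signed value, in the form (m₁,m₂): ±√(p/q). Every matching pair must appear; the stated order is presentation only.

(1,-1/2): +√(2/5)

Admissible pairs with m₁+m₂ = M = 1/2: (0,1/2), (1,-1/2)
  (m₁,m₂)=(1,-1/2): CG² = 2/5, CG = +√(2/5)   ← matches the target
  (m₁,m₂)=(0,1/2): CG² = 3/5, CG = +√(3/5)
Pairs with CG² = 2/5: (1,-1/2): +√(2/5)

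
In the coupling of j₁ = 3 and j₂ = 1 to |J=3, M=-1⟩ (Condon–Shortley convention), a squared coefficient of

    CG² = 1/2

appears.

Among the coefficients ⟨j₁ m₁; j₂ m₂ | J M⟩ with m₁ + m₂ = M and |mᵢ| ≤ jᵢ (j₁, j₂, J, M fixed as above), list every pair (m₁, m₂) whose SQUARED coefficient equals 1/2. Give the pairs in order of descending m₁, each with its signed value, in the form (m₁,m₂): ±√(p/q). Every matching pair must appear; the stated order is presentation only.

(0,-1): +√(1/2)

Admissible pairs with m₁+m₂ = M = -1: (-2,1), (-1,0), (0,-1)
  (m₁,m₂)=(0,-1): CG² = 1/2, CG = +√(1/2)   ← matches the target
  (m₁,m₂)=(-1,0): CG² = 1/12, CG = −√(1/12)
  (m₁,m₂)=(-2,1): CG² = 5/12, CG = −√(5/12)
Pairs with CG² = 1/2: (0,-1): +√(1/2)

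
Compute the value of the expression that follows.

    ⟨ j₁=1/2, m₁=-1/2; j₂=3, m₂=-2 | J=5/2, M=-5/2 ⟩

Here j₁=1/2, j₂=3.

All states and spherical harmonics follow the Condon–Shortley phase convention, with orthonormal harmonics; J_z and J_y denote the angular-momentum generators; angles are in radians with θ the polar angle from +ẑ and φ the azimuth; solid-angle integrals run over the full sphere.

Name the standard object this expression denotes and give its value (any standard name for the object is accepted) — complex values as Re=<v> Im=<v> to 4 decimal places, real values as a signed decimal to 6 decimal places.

This is a Clebsch–Gordan (vector-coupling) coefficient.
√[6·1!0!5!/7! · 0!1!1!5!0!5!] = √(14400/7)
  +(−1)^1/∏(1,0,0,0,0,5)! = -1/120  (running -1/120)
⟨..|..⟩ = √(14400/7)·(-1/120) = -0.377964

Clebsch–Gordan coefficient, −√(1/7) ≈ -0.377964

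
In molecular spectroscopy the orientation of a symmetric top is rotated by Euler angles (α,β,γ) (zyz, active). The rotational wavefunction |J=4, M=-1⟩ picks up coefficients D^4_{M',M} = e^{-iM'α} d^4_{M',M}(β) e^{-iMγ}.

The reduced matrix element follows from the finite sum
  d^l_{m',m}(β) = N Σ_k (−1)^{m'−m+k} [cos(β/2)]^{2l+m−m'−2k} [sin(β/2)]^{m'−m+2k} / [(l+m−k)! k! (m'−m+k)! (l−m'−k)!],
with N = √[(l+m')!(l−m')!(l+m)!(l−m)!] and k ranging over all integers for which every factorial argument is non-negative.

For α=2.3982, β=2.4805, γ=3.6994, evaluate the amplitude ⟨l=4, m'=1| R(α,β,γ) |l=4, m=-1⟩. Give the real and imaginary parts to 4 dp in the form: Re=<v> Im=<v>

Re=0.0625 Im=0.2264

First d^4_{1,-1}(β=2.4805), then the phase factors e^{-i(1)α} and e^{-i(-1)γ}:
With c≡cos(β/2)=0.324560 and s≡sin(β/2)=0.945865, N=[120·6·6·120]^{1/2}=720.000000
Admissible k: 0..3 (factorial args all ≥0)
  k=0: (−1)^2·720.0000/(72)·0.3246^6·0.9459^2 = +0.010457
  k=1: (−1)^3·720.0000/(24)·0.3246^4·0.9459^4 = -0.266451
  k=2: (−1)^4·720.0000/(48)·0.3246^2·0.9459^6 = +1.131504
  k=3: (−1)^5·720.0000/(720)·0.3246^0·0.9459^8 = -0.640669
d^4_{1,-1}(2.4805) = +0.010457 -0.266451 +1.131504 -0.640669 = +0.234842
Phases: e^{-i·(1)·2.3982}=-0.736177-0.676789i, e^{-i·(-1)·3.6994}=-0.848418-0.529327i ⇒ D=+0.062548+0.226359i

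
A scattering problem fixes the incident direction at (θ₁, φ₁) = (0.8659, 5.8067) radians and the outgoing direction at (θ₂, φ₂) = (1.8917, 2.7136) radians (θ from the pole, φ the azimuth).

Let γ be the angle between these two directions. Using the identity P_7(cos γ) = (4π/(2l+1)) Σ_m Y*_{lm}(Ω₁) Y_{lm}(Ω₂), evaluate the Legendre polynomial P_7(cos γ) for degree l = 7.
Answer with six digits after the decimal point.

0.226776

Term-by-term m-sum for l=7 (normalisation 4π/15 = 0.837758):
  m=-7: Y*=-0.07298 + 0.01432j  Y=0.34284 - 0.05029j  product -0.02430 + 0.00858j
  m=-6: Y*=-0.22733 - 0.06603j  Y=0.36197 - 0.23387j  product -0.09773 + 0.02927j
  m=-5: Y*=-0.30420 - 0.28865j  Y=0.04465 - 0.06978j  product -0.03372 + 0.00834j
  m=-4: Y*=-0.12939 - 0.37150j  Y=-0.04507 + 0.31715j  product 0.12366 - 0.02429j
  m=-3: Y*=0.00342 - 0.02405j  Y=0.05753 + 0.19505j  product 0.00489 - 0.00072j
  m=-2: Y*=-0.20361 + 0.28652j  Y=-0.15938 - 0.18363j  product 0.08507 - 0.00828j
  m=-1: Y*=-0.16540 + 0.08537j  Y=-0.21805 - 0.09947j  product 0.04456 - 0.00216j
  m=+0: Y*=0.30285 + 0.00000j  Y=0.21748 + 0.00000j  product 0.06586 + 0.00000j
  m=+1: Y*=0.16540 + 0.08537j  Y=0.21805 - 0.09947j  product 0.04456 + 0.00216j
  m=+2: Y*=-0.20361 - 0.28652j  Y=-0.15938 + 0.18363j  product 0.08507 + 0.00828j
  m=+3: Y*=-0.00342 - 0.02405j  Y=-0.05753 + 0.19505j  product 0.00489 + 0.00072j
  m=+4: Y*=-0.12939 + 0.37150j  Y=-0.04507 - 0.31715j  product 0.12366 + 0.02429j
  m=+5: Y*=0.30420 - 0.28865j  Y=-0.04465 - 0.06978j  product -0.03372 - 0.00834j
  m=+6: Y*=-0.22733 + 0.06603j  Y=0.36197 + 0.23387j  product -0.09773 - 0.02927j
  m=+7: Y*=0.07298 + 0.01432j  Y=-0.34284 - 0.05029j  product -0.02430 - 0.00858j
Σ over m = 0.27069 + 0.00000j; ×(4π/15) → 0.22678 + 0.00000j. Real part: 0.226776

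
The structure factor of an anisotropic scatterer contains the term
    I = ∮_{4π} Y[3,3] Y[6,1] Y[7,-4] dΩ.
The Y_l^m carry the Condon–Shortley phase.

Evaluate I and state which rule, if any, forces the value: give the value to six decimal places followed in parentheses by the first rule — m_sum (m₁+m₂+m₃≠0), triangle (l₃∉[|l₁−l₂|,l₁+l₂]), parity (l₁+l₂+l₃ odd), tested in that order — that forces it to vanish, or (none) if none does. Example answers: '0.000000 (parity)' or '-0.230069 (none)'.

-0.190770 (none)

Checks pass: Σm=0; 16 even; l₃=7∈[3,9].
(2·3+1)(2·6+1)(2·7+1) = 1365
Δ: 2! 4! 10! / 17! → 1/2042040
sum: t=0:+1/207360 t=1:−1/57600 t=2:+1/207360 = -1/129600
3j²(3 6 7; 0 0 0) = Δ·Π!·Σ² = 168/12155  (sign +1)
sum: t=0:+1/1451520 = 1/1451520
3j²(3 6 7; 3 1 -4) = Δ·Π!·Σ² = 75/3094  (sign -1)
combine: 4πI² = 1365·168/12155·75/3094 = 18900/41327
take √, sign -1: I = -0.19076954
No selection rule forces the value: the integral is nonzero (none).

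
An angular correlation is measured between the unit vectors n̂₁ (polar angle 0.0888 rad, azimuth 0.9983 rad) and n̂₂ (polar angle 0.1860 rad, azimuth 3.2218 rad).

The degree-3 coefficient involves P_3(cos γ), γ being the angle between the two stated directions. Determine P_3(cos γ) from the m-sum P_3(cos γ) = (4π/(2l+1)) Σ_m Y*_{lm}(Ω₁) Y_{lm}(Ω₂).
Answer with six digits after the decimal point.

0.820685

Summing Y*_{l m}(θ₁,φ₁)·Y_{l m}(θ₂,φ₂) over m ∈ [−3, 3]; prefactor 4π/(2·3+1) = 1.795196:
  [-3]  conj(Y_{3,-3})(Ω₁) = (-0.000288, 0.000043) ; Y_{3,-3}(Ω₂) = (-0.002563, 0.000629) ; Δ = (0.000001, -0.000000)
  [-2]  conj(Y_{3,-2})(Ω₁) = (-0.003307, 0.007291) ; Y_{3,-2}(Ω₂) = (0.033907, -0.005486) ; Δ = (-0.000072, 0.000265)
  [-1]  conj(Y_{3,-1})(Ω₁) = (0.061495, 0.095416) ; Y_{3,-1}(Ω₂) = (-0.228107, 0.018335) ; Δ = (-0.015777, -0.020637)
  [+0]  conj(Y_{3,0})(Ω₁) = (0.728795, -0.000000) ; Y_{3,0}(Ω₂) = (0.670769, 0.000000) ; Δ = (0.488853, 0.000000)
  [+1]  conj(Y_{3,1})(Ω₁) = (-0.061495, 0.095416) ; Y_{3,1}(Ω₂) = (0.228107, 0.018335) ; Δ = (-0.015777, 0.020637)
  [+2]  conj(Y_{3,2})(Ω₁) = (-0.003307, -0.007291) ; Y_{3,2}(Ω₂) = (0.033907, 0.005486) ; Δ = (-0.000072, -0.000265)
  [+3]  conj(Y_{3,3})(Ω₁) = (0.000288, 0.000043) ; Y_{3,3}(Ω₂) = (0.002563, 0.000629) ; Δ = (0.000001, 0.000000)
Total Σ_m = (0.457156, -0.000000). Multiply by 1.795196: (0.820685, -0.000000). P_3(cos γ) = 0.820685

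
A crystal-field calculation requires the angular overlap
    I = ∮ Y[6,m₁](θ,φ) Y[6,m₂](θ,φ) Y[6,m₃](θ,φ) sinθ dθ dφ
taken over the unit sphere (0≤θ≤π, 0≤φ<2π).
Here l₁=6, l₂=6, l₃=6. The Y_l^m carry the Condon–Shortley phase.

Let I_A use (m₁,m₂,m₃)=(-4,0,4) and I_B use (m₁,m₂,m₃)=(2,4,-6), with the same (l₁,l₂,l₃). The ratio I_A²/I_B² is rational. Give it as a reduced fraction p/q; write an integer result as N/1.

Same 6,6,6: normalisation and zero-m 3j drop out of the ratio.
A: Δ: 6! 6! 6! / 19! → 1/325909584; sum: t=4:+1/1658880 t=5:−1/1728000 t=6:+1/24883200 = 1/15552000; 3j²(6 6 6; -4 0 4) = Δ·Π!·Σ² = 16/46189  (sign +1)
B: Δ: 6! 6! 6! / 19! → 1/325909584; sum: t=4:+1/24883200 = 1/24883200; 3j²(6 6 6; 2 4 -6) = Δ·Π!·Σ² = 70/4199  (sign +1)
I_A²/I_B² = (16/46189)/(70/4199) = 8/385

8/385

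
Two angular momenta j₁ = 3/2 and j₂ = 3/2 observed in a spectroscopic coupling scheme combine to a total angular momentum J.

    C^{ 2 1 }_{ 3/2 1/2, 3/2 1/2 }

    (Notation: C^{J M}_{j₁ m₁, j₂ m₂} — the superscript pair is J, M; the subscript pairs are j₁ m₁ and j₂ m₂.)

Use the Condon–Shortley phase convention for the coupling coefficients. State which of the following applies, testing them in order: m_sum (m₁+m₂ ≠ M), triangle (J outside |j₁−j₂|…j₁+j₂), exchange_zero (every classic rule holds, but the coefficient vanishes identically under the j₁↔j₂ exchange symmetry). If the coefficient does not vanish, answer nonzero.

m-sum: m₁+m₂ = 1/2+1/2 = 1, M = 1  ✓
triangle: |j₁−j₂| = 0 ≤ J = 2 ≤ j₁+j₂ = 3  ✓
exchange: j₁=j₂ and m₁=m₂, and (−1)^(j₁+j₂−J) = (−1)^1 = −1 forces ⟨j₁m₁;j₂m₂|JM⟩ = −⟨j₂m₂;j₁m₁|JM⟩ = −⟨j₁m₁;j₂m₂|JM⟩ ⇒ the coefficient vanishes identically
Racah sum check: Σ_k collapses to 0 ⇒ CG = 0

exchange_zero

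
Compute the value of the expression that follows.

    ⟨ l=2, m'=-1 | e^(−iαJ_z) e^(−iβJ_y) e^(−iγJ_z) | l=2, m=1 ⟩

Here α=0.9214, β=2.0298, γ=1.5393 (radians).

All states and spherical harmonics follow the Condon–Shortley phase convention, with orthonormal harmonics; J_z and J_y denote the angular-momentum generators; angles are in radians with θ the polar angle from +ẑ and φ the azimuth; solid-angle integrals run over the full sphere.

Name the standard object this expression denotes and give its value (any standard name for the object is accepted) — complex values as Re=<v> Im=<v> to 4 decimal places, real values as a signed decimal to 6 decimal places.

Wigner D-matrix element, Re=0.0670 Im=-0.0476

This is a Wigner D-matrix element — the rotation-matrix element ⟨l m'| R(α,β,γ) |l m⟩ in the angular-momentum basis.
D^2_{-1,1}(0.9214,2.0298,1.5393) = e^{-i·-1·0.9214}·d^2_{-1,1}(2.0298)·e^{-i·1·1.5393}. Compute d first:
Half-angle: c=0.527705, s=0.849428. N=√(1·6·6·1)=6.000000
Admissible k: 2..3 (factorial args all ≥0)
  k=2: (−1)^0·6.0000/(2)·0.5277^2·0.8494^2 = +0.602777
  k=3: (−1)^1·6.0000/(6)·0.5277^0·0.8494^4 = -0.520602
d^2_{-1,1}(2.0298) = +0.602777 -0.520602 = +0.082175
D = (+0.604706+0.796449i)·(+0.082175)·(+0.031491-0.999504i) = +0.066980-0.047606i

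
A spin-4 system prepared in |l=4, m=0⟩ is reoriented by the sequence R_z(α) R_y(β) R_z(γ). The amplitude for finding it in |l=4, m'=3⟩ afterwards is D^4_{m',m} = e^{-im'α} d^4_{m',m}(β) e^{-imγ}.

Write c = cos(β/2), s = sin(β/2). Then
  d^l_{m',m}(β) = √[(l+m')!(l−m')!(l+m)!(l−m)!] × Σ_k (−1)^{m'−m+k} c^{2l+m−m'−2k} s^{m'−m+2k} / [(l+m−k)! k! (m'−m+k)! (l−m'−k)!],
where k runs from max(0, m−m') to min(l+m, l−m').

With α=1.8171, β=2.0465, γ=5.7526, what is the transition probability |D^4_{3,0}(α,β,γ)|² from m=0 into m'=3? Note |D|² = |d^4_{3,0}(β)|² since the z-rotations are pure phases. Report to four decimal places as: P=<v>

P=0.2264

Split into d^4_{3,0}(β=2.0465) × two z-phases.
c=cos(2.046500/2)=0.520594, s=sin(2.046500/2)=0.853804; N=√[5040·1·24·24]=1703.830978
k∈{0,1} keeps every argument non-negative
  k=0: (−1)^3·1703.8310/(144)·0.5206^5·0.8538^3 = -0.281601
  k=1: (−1)^4·1703.8310/(144)·0.5206^3·0.8538^5 = +0.757449
d^4_{3,0}(2.0465) = -0.281601 +0.757449 = +0.475847
|D^4_{3,0}|² = |d^4_{3,0}(β)|² = (+0.475847)² = 0.226431 (the z-rotation phases have unit modulus)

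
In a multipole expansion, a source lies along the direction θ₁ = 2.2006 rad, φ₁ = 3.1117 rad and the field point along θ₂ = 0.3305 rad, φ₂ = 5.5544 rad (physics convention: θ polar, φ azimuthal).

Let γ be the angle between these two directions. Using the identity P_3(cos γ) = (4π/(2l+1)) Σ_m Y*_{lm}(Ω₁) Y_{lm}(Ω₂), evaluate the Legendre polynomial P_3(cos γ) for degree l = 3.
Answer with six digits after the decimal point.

0.048535

Expand P_3 via completeness: Σ_{m} conj(Y_{3,m}) at Ω₁ times Y_{3,m} at Ω₂ —
  m=-3: Y*=(-0.219324, 0.019721)  Y=(-0.008233, 0.011641)  product (0.001576, -0.002716)
  m=-2: Y*=(-0.392419, 0.023489)  Y=(0.011502, 0.101149)  product (-0.006889, -0.039423)
  m=-1: Y*=(-0.191754, 0.005734)  Y=(0.271751, 0.242601)  product (-0.053500, -0.044962)
  m=+0: Y*=(0.278146, -0.000000)  Y=(0.520097, 0.000000)  product (0.144663, 0.000000)
  m=+1: Y*=(0.191754, 0.005734)  Y=(-0.271751, 0.242601)  product (-0.053500, 0.044962)
  m=+2: Y*=(-0.392419, -0.023489)  Y=(0.011502, -0.101149)  product (-0.006889, 0.039423)
  m=+3: Y*=(0.219324, 0.019721)  Y=(0.008233, 0.011641)  product (0.001576, 0.002716)
Total Σ_m = (0.027036, 0.000000). Multiply by 1.795196: (0.048535, 0.000000). P_3(cos γ) = 0.048535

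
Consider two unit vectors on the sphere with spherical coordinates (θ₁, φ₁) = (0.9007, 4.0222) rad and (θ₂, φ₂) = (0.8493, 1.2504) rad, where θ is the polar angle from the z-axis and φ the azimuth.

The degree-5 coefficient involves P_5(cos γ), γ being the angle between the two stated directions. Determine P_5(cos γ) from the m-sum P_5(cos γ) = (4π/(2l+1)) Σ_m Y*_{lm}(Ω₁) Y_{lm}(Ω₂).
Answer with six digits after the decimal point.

Summing Y*_{l m}(θ₁,φ₁)·Y_{l m}(θ₂,φ₂) over m ∈ [−5, 5]; prefactor 4π/(2·5+1) = 1.142397:
  [-5]  conj(Y_{5,-5})(Ω₁) = +0.041789+0.130750i ; Y_{5,-5}(Ω₂) = +0.110689+0.003453i ; Δ = +0.004174+0.014617i
  [-4]  conj(Y_{5,-4})(Ω₁) = -0.319320-0.127850i ; Y_{5,-4}(Ω₂) = +0.087862+0.295283i ; Δ = +0.009696-0.105523i
  [-3]  conj(Y_{5,-3})(Ω₁) = +0.361288-0.197265i ; Y_{5,-3}(Ω₂) = -0.351315+0.245336i ; Δ = -0.078530+0.157939i
  [-2]  conj(Y_{5,-2})(Ω₁) = -0.019232+0.099773i ; Y_{5,-2}(Ω₂) = -0.156217-0.116503i ; Δ = +0.014628-0.013346i
  [-1]  conj(Y_{5,-1})(Ω₁) = +0.203887+0.246941i ; Y_{5,-1}(Ω₂) = -0.084128+0.253527i ; Δ = -0.079759+0.030916i
  [+0]  conj(Y_{5,0})(Ω₁) = -0.190823-0.000000i ; Y_{5,0}(Ω₂) = -0.274075+0.000000i ; Δ = +0.052300+0.000000i
  [+1]  conj(Y_{5,1})(Ω₁) = -0.203887+0.246941i ; Y_{5,1}(Ω₂) = +0.084128+0.253527i ; Δ = -0.079759-0.030916i
  [+2]  conj(Y_{5,2})(Ω₁) = -0.019232-0.099773i ; Y_{5,2}(Ω₂) = -0.156217+0.116503i ; Δ = +0.014628+0.013346i
  [+3]  conj(Y_{5,3})(Ω₁) = -0.361288-0.197265i ; Y_{5,3}(Ω₂) = +0.351315+0.245336i ; Δ = -0.078530-0.157939i
  [+4]  conj(Y_{5,4})(Ω₁) = -0.319320+0.127850i ; Y_{5,4}(Ω₂) = +0.087862-0.295283i ; Δ = +0.009696+0.105523i
  [+5]  conj(Y_{5,5})(Ω₁) = -0.041789+0.130750i ; Y_{5,5}(Ω₂) = -0.110689+0.003453i ; Δ = +0.004174-0.014617i
Σ over m = -0.207281-0.000000i; ×(4π/11) → -0.236797-0.000000i. Real part: -0.236797

-0.236797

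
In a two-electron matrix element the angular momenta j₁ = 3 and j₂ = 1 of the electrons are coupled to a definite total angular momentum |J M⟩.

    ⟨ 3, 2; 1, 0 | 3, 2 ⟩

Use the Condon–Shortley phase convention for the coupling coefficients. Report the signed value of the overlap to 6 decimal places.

√[7·1!5!1!/8! · 5!1!1!1!5!1!] = √(300)
  +(−1)^0/∏(0,1,1,1,4,0)! = 1/24  (running 1/24)
  +(−1)^1/∏(1,0,0,0,5,1)! = -1/120  (running 1/30)
⟨..|..⟩ = √(300)·(1/30) = +0.577350

+√(1/3) ≈ +0.577350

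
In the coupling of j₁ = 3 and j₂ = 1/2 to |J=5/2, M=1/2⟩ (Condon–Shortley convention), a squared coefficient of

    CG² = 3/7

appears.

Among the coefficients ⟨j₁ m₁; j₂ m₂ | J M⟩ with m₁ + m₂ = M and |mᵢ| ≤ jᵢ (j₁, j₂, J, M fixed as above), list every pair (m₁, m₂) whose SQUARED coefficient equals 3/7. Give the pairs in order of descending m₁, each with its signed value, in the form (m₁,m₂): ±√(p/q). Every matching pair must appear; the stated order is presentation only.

(0,1/2): −√(3/7)

Admissible pairs with m₁+m₂ = M = 1/2: (0,1/2), (1,-1/2)
  (m₁,m₂)=(1,-1/2): CG² = 4/7, CG = +√(4/7)
  (m₁,m₂)=(0,1/2): CG² = 3/7, CG = −√(3/7)   ← matches the target
Pairs with CG² = 3/7: (0,1/2): −√(3/7)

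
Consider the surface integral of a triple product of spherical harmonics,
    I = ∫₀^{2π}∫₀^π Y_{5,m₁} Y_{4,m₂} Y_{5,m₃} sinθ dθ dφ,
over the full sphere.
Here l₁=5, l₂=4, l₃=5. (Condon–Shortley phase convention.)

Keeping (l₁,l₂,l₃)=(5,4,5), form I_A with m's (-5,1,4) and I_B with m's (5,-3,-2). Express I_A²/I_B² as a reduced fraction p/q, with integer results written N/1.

Shared (l₁,l₂,l₃)=(5,4,5): N and (l;000)² cancel in I_A²/I_B².
A: Δ = 4!·6!·4!/15! = 1/3153150; Racah Σ t=4..4: t=4:+1/103680 = 1/103680; ⇒ 3j(5 4 5; -5 1 4)² = 4/143, sgn -1
B: Δ = 4!·6!·4!/15! = 1/3153150; Racah Σ t=0..0: t=0:+1/103680 = 1/103680; ⇒ 3j(5 4 5; 5 -3 -2)² = 7/429, sgn -1
I_A²/I_B² = (4/143)/(7/429) = 12/7

12/7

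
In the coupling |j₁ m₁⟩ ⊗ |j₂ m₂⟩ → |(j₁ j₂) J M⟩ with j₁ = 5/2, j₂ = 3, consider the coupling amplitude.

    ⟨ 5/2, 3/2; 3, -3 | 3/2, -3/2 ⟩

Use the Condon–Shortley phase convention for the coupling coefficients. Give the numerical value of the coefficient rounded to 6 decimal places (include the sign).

√[4·4!1!2!/8! · 4!1!0!6!0!3!] = √(3456/7)
  +(−1)^0/∏(0,4,1,0,0,2)! = 1/48  (running 1/48)
⟨..|..⟩ = √(3456/7)·(1/48) = +0.462910

+√(3/14) ≈ +0.462910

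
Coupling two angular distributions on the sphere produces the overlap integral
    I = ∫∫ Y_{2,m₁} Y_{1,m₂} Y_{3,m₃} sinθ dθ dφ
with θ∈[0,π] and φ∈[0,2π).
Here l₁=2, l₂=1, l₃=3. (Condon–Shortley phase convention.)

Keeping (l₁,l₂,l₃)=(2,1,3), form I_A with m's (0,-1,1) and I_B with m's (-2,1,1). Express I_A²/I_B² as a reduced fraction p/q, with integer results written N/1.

l's match ⇒ only the (l;m) 3-j factors differ between A and B.
A: triangle coeff Δ(2,1,3) = 1/105; Σ_t [0,0]: t=0:+1/8 = 1/8; (3j)²=2/35 [(2 1 3; 0 -1 1)], sign=+1
B: triangle coeff Δ(2,1,3) = 1/105; Σ_t [0,0]: t=0:+1/48 = 1/48; (3j)²=1/105 [(2 1 3; -2 1 1)], sign=+1
I_A²/I_B² = (2/35)/(1/105) = 6/1

6/1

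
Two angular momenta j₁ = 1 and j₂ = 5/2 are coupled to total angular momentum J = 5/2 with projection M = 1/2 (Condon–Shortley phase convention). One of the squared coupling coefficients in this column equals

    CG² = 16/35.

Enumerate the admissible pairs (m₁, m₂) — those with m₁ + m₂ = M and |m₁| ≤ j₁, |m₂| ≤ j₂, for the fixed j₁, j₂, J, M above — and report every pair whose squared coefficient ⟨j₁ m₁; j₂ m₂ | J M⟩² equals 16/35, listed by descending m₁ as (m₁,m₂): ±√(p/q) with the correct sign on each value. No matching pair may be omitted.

Admissible pairs with m₁+m₂ = M = 1/2: (-1,3/2), (0,1/2), (1,-1/2)
  (m₁,m₂)=(1,-1/2): CG² = 18/35, CG = +√(18/35)
  (m₁,m₂)=(0,1/2): CG² = 1/35, CG = −√(1/35)
  (m₁,m₂)=(-1,3/2): CG² = 16/35, CG = −√(16/35)   ← matches the target
Pairs with CG² = 16/35: (-1,3/2): −√(16/35)

(-1,3/2): −√(16/35)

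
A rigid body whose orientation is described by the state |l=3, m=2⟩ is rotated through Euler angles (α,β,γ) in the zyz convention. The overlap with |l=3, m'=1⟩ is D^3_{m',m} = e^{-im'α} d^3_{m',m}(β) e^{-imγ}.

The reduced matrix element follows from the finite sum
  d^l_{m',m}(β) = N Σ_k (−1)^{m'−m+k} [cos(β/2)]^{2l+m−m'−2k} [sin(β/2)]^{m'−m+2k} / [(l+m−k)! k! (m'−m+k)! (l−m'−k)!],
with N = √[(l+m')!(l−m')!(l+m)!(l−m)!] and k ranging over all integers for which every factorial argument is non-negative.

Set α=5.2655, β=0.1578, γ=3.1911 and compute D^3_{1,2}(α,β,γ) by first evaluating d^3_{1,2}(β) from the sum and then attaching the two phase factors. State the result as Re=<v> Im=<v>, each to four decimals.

Split into d^3_{1,2}(β=0.1578) × two z-phases.
c=cos(0.157800/2)=0.996889, s=sin(0.157800/2)=0.078818; N=√[24·2·120·1]=75.894664
k: max(0,(2)−(1))=1 … min(3+(2),3−(1))=2
  k=1: (−1)^0·75.8947/(24)·0.9969^5·0.0788^1 = +0.245392
  k=2: (−1)^1·75.8947/(12)·0.9969^3·0.0788^3 = -0.003068
d^3_{1,2}(0.1578) = +0.245392 -0.003068 = +0.242324
D = (+0.525337+0.850894i)·(+0.242324)·(+0.995102-0.098853i) = +0.147061+0.192598i

Re=0.1471 Im=0.1926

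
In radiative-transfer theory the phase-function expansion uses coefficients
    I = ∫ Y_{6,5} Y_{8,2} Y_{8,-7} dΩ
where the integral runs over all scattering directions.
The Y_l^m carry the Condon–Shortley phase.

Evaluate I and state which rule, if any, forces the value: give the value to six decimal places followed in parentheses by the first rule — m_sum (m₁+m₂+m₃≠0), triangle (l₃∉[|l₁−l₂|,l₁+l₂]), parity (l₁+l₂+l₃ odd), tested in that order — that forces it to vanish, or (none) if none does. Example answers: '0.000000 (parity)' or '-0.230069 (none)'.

Checks pass: Σm=0; 22 even; l₃=8∈[2,14].
(2·6+1)(2·8+1)(2·8+1) = 3757
Δ: 6! 6! 10! / 23! → 1/13742520792
sum: t=0:+1/41803776000 t=1:−1/435456000 t=2:+1/39813120 t=3:−1/18662400 t=4:+1/39813120 t=5:−1/435456000 t=6:+1/41803776000 = -11/1393459200
3j²(6 8 8; 0 0 0) = Δ·Π!·Σ² = 600/96577  (sign -1)
sum: t=0:+1/313528320000 t=1:−1/31352832000 = -1/34836480000
3j²(6 8 8; 5 2 -7) = Δ·Π!·Σ² = 243/29716  (sign +1)
combine: 4πI² = 3757·600/96577·243/29716 = 36450/190969
take √, sign -1: I = -0.12324304
No selection rule forces the value: the integral is nonzero (none).

-0.123243 (none)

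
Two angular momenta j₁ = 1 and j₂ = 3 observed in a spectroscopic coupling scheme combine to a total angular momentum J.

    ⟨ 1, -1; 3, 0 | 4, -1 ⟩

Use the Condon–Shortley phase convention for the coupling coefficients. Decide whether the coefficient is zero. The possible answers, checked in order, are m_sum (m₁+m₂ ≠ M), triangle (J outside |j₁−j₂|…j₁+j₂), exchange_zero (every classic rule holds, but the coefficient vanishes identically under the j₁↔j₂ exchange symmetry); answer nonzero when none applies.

m-sum: m₁+m₂ = -1+0 = -1, M = -1  ✓
triangle: |j₁−j₂| = 2 ≤ J = 4 ≤ j₁+j₂ = 4  ✓
exchange: j₁≠j₂ or m₁≠m₂ — the exchange symmetry imposes no constraint here
value check: CG = +√(5/14) = +0.597614 ≠ 0

nonzero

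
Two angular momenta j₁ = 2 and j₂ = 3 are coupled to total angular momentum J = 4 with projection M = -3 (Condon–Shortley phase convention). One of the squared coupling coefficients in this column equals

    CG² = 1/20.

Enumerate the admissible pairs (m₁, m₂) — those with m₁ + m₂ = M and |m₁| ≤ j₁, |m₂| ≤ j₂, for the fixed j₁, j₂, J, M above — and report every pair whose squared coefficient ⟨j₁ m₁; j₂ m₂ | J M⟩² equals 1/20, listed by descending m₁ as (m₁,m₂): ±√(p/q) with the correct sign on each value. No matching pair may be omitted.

Admissible pairs with m₁+m₂ = M = -3: (-2,-1), (-1,-2), (0,-3)
  (m₁,m₂)=(0,-3): CG² = 9/20, CG = +√(9/20)
  (m₁,m₂)=(-1,-2): CG² = 1/20, CG = +√(1/20)   ← matches the target
  (m₁,m₂)=(-2,-1): CG² = 1/2, CG = −√(1/2)
Pairs with CG² = 1/20: (-1,-2): +√(1/20)

(-1,-2): +√(1/20)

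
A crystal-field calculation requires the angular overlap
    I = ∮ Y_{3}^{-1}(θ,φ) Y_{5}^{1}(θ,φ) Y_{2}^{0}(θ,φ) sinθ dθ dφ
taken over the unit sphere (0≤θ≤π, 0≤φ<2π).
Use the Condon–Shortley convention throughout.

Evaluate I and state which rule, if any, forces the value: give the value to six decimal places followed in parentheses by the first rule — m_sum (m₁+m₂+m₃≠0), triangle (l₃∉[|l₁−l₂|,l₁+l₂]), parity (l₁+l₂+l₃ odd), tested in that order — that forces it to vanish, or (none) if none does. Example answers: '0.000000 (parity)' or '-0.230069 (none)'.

-0.227318 (none)

m-sum 0 ✓  L=10 even ✓  2≤2≤8 ✓
Π(2lᵢ+1) = 7×11×5 = 385
triangle coeff Δ(3,5,2) = 1/2310
Σ_t [3,3]: t=3:−1/144 = -1/144
(3j)²=10/231 [(3 5 2; 0 0 0)], sign=-1
Σ_t [4,4]: t=4:+1/192 = 1/192
(3j)²=3/77 [(3 5 2; -1 1 0)], sign=+1
⇒ 4πI² = 50/77
I = (-1)√(50/77/(4π)) = -0.22731846
No selection rule forces the value: the integral is nonzero (none).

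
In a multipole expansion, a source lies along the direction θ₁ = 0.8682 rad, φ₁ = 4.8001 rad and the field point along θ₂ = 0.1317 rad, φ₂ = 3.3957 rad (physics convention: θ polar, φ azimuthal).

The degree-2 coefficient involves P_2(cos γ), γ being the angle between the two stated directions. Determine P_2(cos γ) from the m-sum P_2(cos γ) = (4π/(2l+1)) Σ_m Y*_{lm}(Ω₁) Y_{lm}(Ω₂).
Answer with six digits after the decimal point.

Summing Y*_{l m}(θ₁,φ₁)·Y_{l m}(θ₂,φ₂) over m ∈ [−2, 2]; prefactor 4π/(2·2+1) = 2.513274:
  m=-2: (-0.221523, -0.039264) × (0.005819, -0.003241) = (-0.001416, 0.000490)  (running Σ = (-0.001416, 0.000490))
  m=-1: (0.033374, -0.379525) × (-0.097343, 0.025282) = (0.006346, 0.037788)  (running Σ = (0.004930, 0.038277))
  m=0: (0.079708, -0.000000) × (0.614466, 0.000000) = (0.048978, 0.000000)  (running Σ = (0.053908, 0.038277))
  m=1: (-0.033374, -0.379525) × (0.097343, 0.025282) = (0.006346, -0.037788)  (running Σ = (0.060255, 0.000490))
  m=2: (-0.221523, 0.039264) × (0.005819, 0.003241) = (-0.001416, -0.000490)  (running Σ = (0.058838, 0.000000))
Total Σ_m = (0.058838, 0.000000). Multiply by 2.513274: (0.147877, 0.000000). P_2(cos γ) = 0.147877

0.147877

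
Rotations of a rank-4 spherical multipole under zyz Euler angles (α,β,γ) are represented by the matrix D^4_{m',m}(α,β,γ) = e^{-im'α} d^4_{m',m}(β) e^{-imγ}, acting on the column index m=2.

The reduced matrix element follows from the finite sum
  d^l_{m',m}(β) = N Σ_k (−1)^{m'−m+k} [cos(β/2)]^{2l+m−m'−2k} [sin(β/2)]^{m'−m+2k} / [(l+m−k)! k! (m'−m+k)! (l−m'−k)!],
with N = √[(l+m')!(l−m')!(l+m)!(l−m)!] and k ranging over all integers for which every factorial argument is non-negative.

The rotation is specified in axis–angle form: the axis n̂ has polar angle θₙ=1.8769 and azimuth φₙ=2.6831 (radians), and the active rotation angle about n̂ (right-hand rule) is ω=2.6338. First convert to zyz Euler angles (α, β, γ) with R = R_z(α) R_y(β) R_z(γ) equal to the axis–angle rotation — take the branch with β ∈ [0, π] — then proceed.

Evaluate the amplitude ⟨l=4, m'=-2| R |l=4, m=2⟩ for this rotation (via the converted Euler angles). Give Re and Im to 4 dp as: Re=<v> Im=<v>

Re=0.0868 Im=0.3221

Axis–angle → zyz. n̂ = (sinθₙcosφₙ, sinθₙsinφₙ, cosθₙ) = (-0.855037, +0.422023, -0.301346), ω = 2.6338.
R = I cosω + sinω [n̂]ₓ + (1−cosω) n̂n̂ᵀ gives
  R = [+0.496106, -0.529629, +0.688020; -0.822688, -0.540087, +0.177459; +0.277603, -0.654064, -0.703660]
β = atan2(√(R₁₃²+R₂₃²), R₃₃) = 2.351331; α = atan2(R₂₃, R₁₃) mod 2π = 0.252425; γ = atan2(R₃₂, −R₃₁) mod 2π = 4.311003
D^4_{-2,2}(0.2524,2.3513,4.3110) = e^{-i·-2·0.2524}·d^4_{-2,2}(2.3513)·e^{-i·2·4.3110}. Compute d first:
With c≡cos(β/2)=0.384929 and s≡sin(β/2)=0.922946, N=[2·720·720·2]^{1/2}=1440.000000
The bounds max(0,m−m')=4 and min(l+m,l−m')=6 give 3 terms
  k=4: (−1)^0·1440.0000/(96)·0.3849^4·0.9229^4 = +0.238956
  k=5: (−1)^1·1440.0000/(120)·0.3849^2·0.9229^6 = -1.099007
  k=6: (−1)^2·1440.0000/(1440)·0.3849^0·0.9229^8 = +0.526516
d^4_{-2,2}(2.3513) = +0.238956 -1.099007 +0.526516 = -0.333535
Attach z-rotation phases: D = e^{-i(-2)(0.2524)}·(-0.333535)·e^{-i(2)(4.3110)} = +0.086768+0.322051i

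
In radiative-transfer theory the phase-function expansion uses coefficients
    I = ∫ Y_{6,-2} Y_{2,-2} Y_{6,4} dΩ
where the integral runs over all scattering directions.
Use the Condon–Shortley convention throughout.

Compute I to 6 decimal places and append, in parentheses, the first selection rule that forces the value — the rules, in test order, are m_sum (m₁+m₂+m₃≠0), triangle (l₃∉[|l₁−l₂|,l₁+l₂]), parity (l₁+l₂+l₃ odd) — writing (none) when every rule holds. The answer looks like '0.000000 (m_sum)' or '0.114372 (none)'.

-0.153870 (none)

m-sum 0 ✓  L=14 even ✓  4≤6≤8 ✓
Π(2lᵢ+1) = 13×5×13 = 845
triangle coeff Δ(6,2,6) = 1/90090
Σ_t [0,2]: t=0:+1/69120 t=1:−1/14400 t=2:+1/69120 = -7/172800
(3j)²=14/715 [(6 2 6; 0 0 0)], sign=-1
Σ_t [0,0]: t=0:+1/322560 = 1/322560
(3j)²=18/1001 [(6 2 6; -2 -2 4)], sign=+1
⇒ 4πI² = 36/121
I = (-1)√(36/121/(4π)) = -0.15386989
No selection rule forces the value: the integral is nonzero (none).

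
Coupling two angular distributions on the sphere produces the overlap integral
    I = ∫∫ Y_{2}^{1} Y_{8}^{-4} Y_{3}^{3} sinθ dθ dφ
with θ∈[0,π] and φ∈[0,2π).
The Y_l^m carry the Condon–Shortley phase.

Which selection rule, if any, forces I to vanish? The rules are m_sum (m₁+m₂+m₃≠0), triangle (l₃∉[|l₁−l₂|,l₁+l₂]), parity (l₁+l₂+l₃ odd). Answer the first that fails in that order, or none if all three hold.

triangle

azimuthal sum: 1 − 4 + 3 = 0  ✓
l₃ must lie in [6,10]; have l₃=3  ✗
L = 2 + 8 + 3 = 13 (odd)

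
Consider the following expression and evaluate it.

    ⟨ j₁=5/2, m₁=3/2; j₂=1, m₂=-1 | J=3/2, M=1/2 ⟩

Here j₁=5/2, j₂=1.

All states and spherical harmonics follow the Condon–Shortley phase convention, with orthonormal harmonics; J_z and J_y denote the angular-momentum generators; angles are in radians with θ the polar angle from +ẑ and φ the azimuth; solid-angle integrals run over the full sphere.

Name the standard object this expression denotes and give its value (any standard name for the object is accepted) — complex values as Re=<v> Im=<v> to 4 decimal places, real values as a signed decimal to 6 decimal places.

Clebsch–Gordan coefficient, +√(2/5) ≈ +0.632456

This is a Clebsch–Gordan (vector-coupling) coefficient.
j₁+j₂−J=2  J+j₁−j₂=3  J−j₁+j₂=0  j₁+j₂+J+1=6
(j₁±m₁, j₂±m₂, J±M) = (4,1,0,2,2,1)
P² = 32/5
sum k=0..0:
  [0] +1/4 = 1/4
S = 1/4
C² = P²·S² = 2/5 ; C = +0.632456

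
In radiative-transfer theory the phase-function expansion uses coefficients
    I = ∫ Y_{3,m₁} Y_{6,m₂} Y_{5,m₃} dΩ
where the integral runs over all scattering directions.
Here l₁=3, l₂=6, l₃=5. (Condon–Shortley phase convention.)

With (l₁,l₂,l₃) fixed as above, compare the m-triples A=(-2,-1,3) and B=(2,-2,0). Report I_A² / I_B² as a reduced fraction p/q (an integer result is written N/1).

Same 3,6,5: normalisation and zero-m 3j drop out of the ratio.
A: Δ: 4! 2! 8! / 15! → 1/675675; sum: t=3:−1/17280 t=4:+1/120960 = -1/20160; 3j²(3 6 5; -2 -1 3) = Δ·Π!·Σ² = 64/3003  (sign -1)
B: Δ: 4! 2! 8! / 15! → 1/675675; sum: t=0:+1/13824 t=1:−1/8640 = -1/23040; 3j²(3 6 5; 2 -2 0) = Δ·Π!·Σ² = 2/429  (sign +1)
I_A²/I_B² = (64/3003)/(2/429) = 32/7

32/7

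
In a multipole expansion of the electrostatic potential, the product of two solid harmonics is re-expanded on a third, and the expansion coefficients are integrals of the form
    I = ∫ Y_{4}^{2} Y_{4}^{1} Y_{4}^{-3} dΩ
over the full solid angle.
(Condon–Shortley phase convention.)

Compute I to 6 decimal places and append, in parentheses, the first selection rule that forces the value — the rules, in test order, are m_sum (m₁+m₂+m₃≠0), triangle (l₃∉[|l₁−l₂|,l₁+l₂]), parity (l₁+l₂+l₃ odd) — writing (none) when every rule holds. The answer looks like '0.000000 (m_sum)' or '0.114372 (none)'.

-0.063661 (none)

Rules hold: Σm=0, L=12 even, 0≤4≤8.
N = 9·9·9 = 729
Δ = 4!·4!·4!/13! = 1/450450
Racah Σ t=0..4: t=0:+1/13824 t=1:−1/216 t=2:+1/64 t=3:−1/216 t=4:+1/13824 = 5/768
⇒ 3j(4 4 4; 0 0 0)² = 18/1001, sgn +1
Racah Σ t=1..2: t=1:−1/864 t=2:+1/576 = 1/1728
⇒ 3j(4 4 4; 2 1 -3)² = 5/1287, sgn -1
4πI² = N·(3j₀)²·(3jₘ)² = 7290/143143
I = -1·√(0.0509281/4π) = -0.06366105
No selection rule forces the value: the integral is nonzero (none).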